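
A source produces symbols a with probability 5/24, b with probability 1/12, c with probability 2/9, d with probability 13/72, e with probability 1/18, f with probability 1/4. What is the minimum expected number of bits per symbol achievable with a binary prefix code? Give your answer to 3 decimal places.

Repeatedly combine the two least-probable nodes; the expected code length is the sum of the merged weights.
merge 1/18 + 1/12 → 5/36
merge 5/36 + 13/72 → 23/72
merge 5/24 + 2/9 → 31/72
merge 1/4 + 23/72 → 41/72
merge 31/72 + 41/72 → 1
L = 5/36 + 23/72 + 31/72 + 41/72 + 1 = 59/24 ≈ 2.458 bits/symbol.

2.458 bits/symbol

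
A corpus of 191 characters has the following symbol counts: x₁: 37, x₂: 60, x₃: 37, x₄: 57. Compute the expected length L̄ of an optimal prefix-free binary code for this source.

Probabilities are the counts divided by 191.
Repeatedly combine the two least-probable nodes; the expected code length is the sum of the merged weights.
merge 37/191 + 37/191 → 74/191
merge 57/191 + 60/191 → 117/191
merge 74/191 + 117/191 → 1
L = 74/191 + 117/191 + 1 = 2 bits/symbol.

2 bits/symbol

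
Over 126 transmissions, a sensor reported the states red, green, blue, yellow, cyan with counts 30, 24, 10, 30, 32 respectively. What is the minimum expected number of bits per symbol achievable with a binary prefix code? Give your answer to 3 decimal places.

2.270 bits/symbol

Probabilities are the counts divided by 126.
Repeatedly combine the two least-probable nodes; the expected code length is the sum of the merged weights.
merge 5/63 + 4/21 → 17/63
merge 5/21 + 5/21 → 10/21
merge 16/63 + 17/63 → 11/21
merge 10/21 + 11/21 → 1
L = 17/63 + 10/21 + 11/21 + 1 = 143/63 ≈ 2.270 bits/symbol.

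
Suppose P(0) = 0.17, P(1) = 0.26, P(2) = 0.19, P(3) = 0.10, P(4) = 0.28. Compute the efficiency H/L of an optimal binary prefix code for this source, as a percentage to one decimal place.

98.7%

Entropy H = −Σ p log₂ p ≈ 2.2415 bits.
Huffman merges: 1/10+17/100→27/100; 19/100+13/50→9/20; 27/100+7/25→11/20; 9/20+11/20→1. L = 227/100 ≈ 2.2700.
Efficiency = H/L = 2.2415/2.2700 = 98.7%.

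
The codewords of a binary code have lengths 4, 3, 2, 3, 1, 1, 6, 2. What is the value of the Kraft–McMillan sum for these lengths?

With common denominator 2^6 = 64: Σ 2^(−ℓᵢ) = 4/64 + 8/64 + 16/64 + 8/64 + 32/64 + 32/64 + 1/64 + 16/64 = 117/64 = 1.828125.

1.828125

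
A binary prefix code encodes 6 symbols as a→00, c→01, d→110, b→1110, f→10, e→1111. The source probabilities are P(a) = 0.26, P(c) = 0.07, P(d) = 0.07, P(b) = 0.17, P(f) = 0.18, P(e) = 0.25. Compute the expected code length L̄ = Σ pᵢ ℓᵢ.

L̄ = Σ pᵢ·ℓᵢ = 0.26·2 + 0.07·2 + 0.07·3 + 0.17·4 + 0.18·2 + 0.25·4 = 2.91 bits/symbol.

2.91 bits/symbol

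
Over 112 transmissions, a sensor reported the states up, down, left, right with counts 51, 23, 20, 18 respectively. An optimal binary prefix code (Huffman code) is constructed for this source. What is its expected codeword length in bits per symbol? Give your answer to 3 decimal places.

Probabilities are the counts divided by 112.
Repeatedly combine the two least-probable nodes; the expected code length is the sum of the merged weights.
merge 9/56 + 5/28 → 19/56
merge 23/112 + 19/56 → 61/112
merge 51/112 + 61/112 → 1
L = 19/56 + 61/112 + 1 = 211/112 ≈ 1.884 bits/symbol.

1.884 bits/symbol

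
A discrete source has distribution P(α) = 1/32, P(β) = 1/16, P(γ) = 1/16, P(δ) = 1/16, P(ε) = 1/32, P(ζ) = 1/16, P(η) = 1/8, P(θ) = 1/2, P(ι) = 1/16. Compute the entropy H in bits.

2.4375 bits

Each probability is a power of 1/2, so log₂(1/p) is an integer.
H = Σ p·log₂(1/p) = 1/32·5 + 1/16·4 + 1/16·4 + 1/16·4 + 1/32·5 + 1/16·4 + 1/8·3 + 1/2·1 + 1/16·4 = 2.4375 bits.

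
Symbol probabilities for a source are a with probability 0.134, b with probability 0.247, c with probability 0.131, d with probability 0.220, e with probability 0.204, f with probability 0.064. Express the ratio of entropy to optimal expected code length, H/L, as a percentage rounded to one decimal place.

Entropy H = −Σ p log₂ p ≈ 2.4732 bits.
Huffman merges: 8/125+131/1000→39/200; 67/500+39/200→329/1000; 51/250+11/50→53/125; 247/1000+329/1000→72/125; 53/125+72/125→1. L = 631/250 ≈ 2.5240.
Efficiency = H/L = 2.4732/2.5240 = 98.0%.

98.0%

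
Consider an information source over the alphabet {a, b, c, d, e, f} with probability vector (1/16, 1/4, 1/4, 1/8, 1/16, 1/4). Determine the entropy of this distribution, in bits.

Each probability is a power of 1/2, so log₂(1/p) is an integer.
H = Σ p·log₂(1/p) = 1/16·4 + 1/4·2 + 1/4·2 + 1/8·3 + 1/16·4 + 1/4·2 = 2.375 bits.

2.375 bits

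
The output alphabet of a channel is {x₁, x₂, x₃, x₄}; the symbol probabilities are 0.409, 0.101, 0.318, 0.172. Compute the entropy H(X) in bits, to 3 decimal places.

1.824 bits

H = −Σ pᵢ log₂ pᵢ.
−0.409·log₂(0.409) = 0.5275
−0.101·log₂(0.101) = 0.3341
−0.318·log₂(0.318) = 0.5256
−0.172·log₂(0.172) = 0.4368
Sum ≈ 1.8240 → 1.824 bits.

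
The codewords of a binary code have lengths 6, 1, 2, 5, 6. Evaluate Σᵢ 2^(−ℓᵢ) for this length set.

With common denominator 2^6 = 64: Σ 2^(−ℓᵢ) = 1/64 + 32/64 + 16/64 + 2/64 + 1/64 = 52/64 = 0.8125.

0.8125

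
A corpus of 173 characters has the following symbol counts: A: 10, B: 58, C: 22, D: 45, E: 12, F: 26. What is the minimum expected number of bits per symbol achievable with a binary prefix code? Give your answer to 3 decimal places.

2.382 bits/symbol

Probabilities are the counts divided by 173.
Repeatedly combine the two least-probable nodes; the expected code length is the sum of the merged weights.
merge 10/173 + 12/173 → 22/173
merge 22/173 + 22/173 → 44/173
merge 26/173 + 44/173 → 70/173
merge 45/173 + 58/173 → 103/173
merge 70/173 + 103/173 → 1
L = 22/173 + 44/173 + 70/173 + 103/173 + 1 = 412/173 ≈ 2.382 bits/symbol.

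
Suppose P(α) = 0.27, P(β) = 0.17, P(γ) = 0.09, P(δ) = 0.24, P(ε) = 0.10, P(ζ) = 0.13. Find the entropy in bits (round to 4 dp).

2.4662 bits

H = −Σ pᵢ log₂ pᵢ.
−0.27·log₂(0.27) = 0.5100
−0.17·log₂(0.17) = 0.4346
−0.09·log₂(0.09) = 0.3127
−0.24·log₂(0.24) = 0.4941
−0.10·log₂(0.10) = 0.3322
−0.13·log₂(0.13) = 0.3826
Sum ≈ 2.4662 → 2.4662 bits.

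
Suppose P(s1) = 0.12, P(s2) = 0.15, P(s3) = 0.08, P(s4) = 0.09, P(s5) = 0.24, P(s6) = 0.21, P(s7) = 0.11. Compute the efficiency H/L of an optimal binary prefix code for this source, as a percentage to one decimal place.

99.2%

Entropy H = −Σ p log₂ p ≈ 2.6990 bits.
Huffman merges: 2/25+9/100→17/100; 11/100+3/25→23/100; 3/20+17/100→8/25; 21/100+23/100→11/25; 6/25+8/25→14/25; 11/25+14/25→1. L = 68/25 ≈ 2.7200.
Efficiency = H/L = 2.6990/2.7200 = 99.2%.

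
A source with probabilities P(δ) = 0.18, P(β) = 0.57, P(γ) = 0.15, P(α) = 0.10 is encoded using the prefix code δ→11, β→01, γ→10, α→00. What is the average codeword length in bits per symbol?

L̄ = Σ pᵢ·ℓᵢ = 0.18·2 + 0.57·2 + 0.15·2 + 0.10·2 = 2 bits/symbol.

2 bits/symbol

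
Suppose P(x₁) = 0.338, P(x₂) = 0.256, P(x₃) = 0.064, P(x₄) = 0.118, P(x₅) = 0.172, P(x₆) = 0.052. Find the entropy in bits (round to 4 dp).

2.3084 bits

H = −Σ pᵢ log₂ pᵢ.
−0.338·log₂(0.338) = 0.5289
−0.256·log₂(0.256) = 0.5032
−0.064·log₂(0.064) = 0.2538
−0.118·log₂(0.118) = 0.3638
−0.172·log₂(0.172) = 0.4368
−0.052·log₂(0.052) = 0.2218
Sum ≈ 2.3084 → 2.3084 bits.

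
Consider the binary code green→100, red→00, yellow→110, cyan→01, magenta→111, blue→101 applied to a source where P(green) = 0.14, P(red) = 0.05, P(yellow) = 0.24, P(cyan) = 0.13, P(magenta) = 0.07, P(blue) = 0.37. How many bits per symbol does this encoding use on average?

L̄ = Σ pᵢ·ℓᵢ = 0.14·3 + 0.05·2 + 0.24·3 + 0.13·2 + 0.07·3 + 0.37·3 = 2.82 bits/symbol.

2.82 bits/symbol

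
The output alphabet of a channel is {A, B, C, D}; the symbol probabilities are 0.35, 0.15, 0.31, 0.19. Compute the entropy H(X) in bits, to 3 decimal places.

1.920 bits

H = −Σ pᵢ log₂ pᵢ.
−0.35·log₂(0.35) = 0.5301
−0.15·log₂(0.15) = 0.4105
−0.31·log₂(0.31) = 0.5238
−0.19·log₂(0.19) = 0.4552
Sum ≈ 1.9197 → 1.920 bits.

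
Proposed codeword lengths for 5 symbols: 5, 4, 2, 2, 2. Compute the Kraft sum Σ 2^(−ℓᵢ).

With common denominator 2^5 = 32: Σ 2^(−ℓᵢ) = 1/32 + 2/32 + 8/32 + 8/32 + 8/32 = 27/32 = 0.84375.

0.84375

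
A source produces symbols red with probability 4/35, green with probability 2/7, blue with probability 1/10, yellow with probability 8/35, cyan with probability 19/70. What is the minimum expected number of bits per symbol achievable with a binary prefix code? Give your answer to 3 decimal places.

Repeatedly combine the two least-probable nodes; the expected code length is the sum of the merged weights.
merge 1/10 + 4/35 → 3/14
merge 3/14 + 8/35 → 31/70
merge 19/70 + 2/7 → 39/70
merge 31/70 + 39/70 → 1
L = 3/14 + 31/70 + 39/70 + 1 = 31/14 ≈ 2.214 bits/symbol.

2.214 bits/symbol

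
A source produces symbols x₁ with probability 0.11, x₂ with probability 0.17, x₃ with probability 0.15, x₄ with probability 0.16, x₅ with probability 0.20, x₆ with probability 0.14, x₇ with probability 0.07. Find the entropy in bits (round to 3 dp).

2.748 bits

H = −Σ pᵢ log₂ pᵢ.
−0.11·log₂(0.11) = 0.3503
−0.17·log₂(0.17) = 0.4346
−0.15·log₂(0.15) = 0.4105
−0.16·log₂(0.16) = 0.4230
−0.20·log₂(0.20) = 0.4644
−0.14·log₂(0.14) = 0.3971
−0.07·log₂(0.07) = 0.2686
Sum ≈ 2.7485 → 2.748 bits.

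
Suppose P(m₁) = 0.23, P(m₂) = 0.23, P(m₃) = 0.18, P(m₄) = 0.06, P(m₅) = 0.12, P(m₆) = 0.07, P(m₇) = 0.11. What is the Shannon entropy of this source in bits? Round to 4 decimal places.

H = −Σ pᵢ log₂ pᵢ.
−0.23·log₂(0.23) = 0.4877
−0.23·log₂(0.23) = 0.4877
−0.18·log₂(0.18) = 0.4453
−0.06·log₂(0.06) = 0.2435
−0.12·log₂(0.12) = 0.3671
−0.07·log₂(0.07) = 0.2686
−0.11·log₂(0.11) = 0.3503
Sum ≈ 2.6501 → 2.6501 bits.

2.6501 bits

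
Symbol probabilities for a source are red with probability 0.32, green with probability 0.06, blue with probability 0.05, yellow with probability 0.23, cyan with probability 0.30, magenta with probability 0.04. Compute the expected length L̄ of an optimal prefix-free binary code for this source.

Repeatedly combine the two least-probable nodes; the expected code length is the sum of the merged weights.
merge 1/25 + 1/20 → 9/100
merge 3/50 + 9/100 → 3/20
merge 3/20 + 23/100 → 19/50
merge 3/10 + 8/25 → 31/50
merge 19/50 + 31/50 → 1
L = 9/100 + 3/20 + 19/50 + 31/50 + 1 = 56/25 = 2.24 bits/symbol.

2.24 bits/symbol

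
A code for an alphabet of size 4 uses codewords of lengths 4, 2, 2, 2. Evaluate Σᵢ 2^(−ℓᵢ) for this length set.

0.8125

With common denominator 2^4 = 16: Σ 2^(−ℓᵢ) = 1/16 + 4/16 + 4/16 + 4/16 = 13/16 = 0.8125.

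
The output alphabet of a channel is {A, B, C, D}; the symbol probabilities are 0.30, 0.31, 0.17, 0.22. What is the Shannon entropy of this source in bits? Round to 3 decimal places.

1.960 bits

H = −Σ pᵢ log₂ pᵢ.
−0.30·log₂(0.30) = 0.5211
−0.31·log₂(0.31) = 0.5238
−0.17·log₂(0.17) = 0.4346
−0.22·log₂(0.22) = 0.4806
Sum ≈ 1.9600 → 1.960 bits.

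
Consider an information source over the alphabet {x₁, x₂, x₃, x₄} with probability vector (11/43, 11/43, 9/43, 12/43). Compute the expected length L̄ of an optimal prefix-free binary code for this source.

Repeatedly combine the two least-probable nodes; the expected code length is the sum of the merged weights.
merge 9/43 + 11/43 → 20/43
merge 11/43 + 12/43 → 23/43
merge 20/43 + 23/43 → 1
L = 20/43 + 23/43 + 1 = 2 bits/symbol.

2 bits/symbol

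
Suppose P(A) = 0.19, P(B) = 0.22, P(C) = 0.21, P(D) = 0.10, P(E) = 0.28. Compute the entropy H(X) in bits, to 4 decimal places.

2.2550 bits

H = −Σ pᵢ log₂ pᵢ.
−0.19·log₂(0.19) = 0.4552
−0.22·log₂(0.22) = 0.4806
−0.21·log₂(0.21) = 0.4728
−0.10·log₂(0.10) = 0.3322
−0.28·log₂(0.28) = 0.5142
Sum ≈ 2.2550 → 2.2550 bits.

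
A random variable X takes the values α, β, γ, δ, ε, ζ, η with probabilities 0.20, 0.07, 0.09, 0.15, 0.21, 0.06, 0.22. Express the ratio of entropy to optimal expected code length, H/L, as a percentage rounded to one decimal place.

98.3%

Entropy H = −Σ p log₂ p ≈ 2.6531 bits.
Huffman merges: 3/50+7/100→13/100; 9/100+13/100→11/50; 3/20+1/5→7/20; 21/100+11/50→43/100; 11/50+7/20→57/100; 43/100+57/100→1. L = 27/10 ≈ 2.7000.
Efficiency = H/L = 2.6531/2.7000 = 98.3%.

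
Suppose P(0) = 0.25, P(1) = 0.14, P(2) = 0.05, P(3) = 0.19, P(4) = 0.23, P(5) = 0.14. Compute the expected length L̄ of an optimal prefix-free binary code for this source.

2.52 bits/symbol

Repeatedly combine the two least-probable nodes; the expected code length is the sum of the merged weights.
merge 1/20 + 7/50 → 19/100
merge 7/50 + 19/100 → 33/100
merge 19/100 + 23/100 → 21/50
merge 1/4 + 33/100 → 29/50
merge 21/50 + 29/50 → 1
L = 19/100 + 33/100 + 21/50 + 29/50 + 1 = 63/25 = 2.52 bits/symbol.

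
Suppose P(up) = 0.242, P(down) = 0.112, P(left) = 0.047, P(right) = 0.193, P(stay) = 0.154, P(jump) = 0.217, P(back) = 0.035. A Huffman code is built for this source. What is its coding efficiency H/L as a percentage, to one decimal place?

98.3%

Entropy H = −Σ p log₂ p ≈ 2.5777 bits.
Huffman merges: 7/200+47/1000→41/500; 41/500+14/125→97/500; 77/500+193/1000→347/1000; 97/500+217/1000→411/1000; 121/500+347/1000→589/1000; 411/1000+589/1000→1. L = 2623/1000 ≈ 2.6230.
Efficiency = H/L = 2.5777/2.6230 = 98.3%.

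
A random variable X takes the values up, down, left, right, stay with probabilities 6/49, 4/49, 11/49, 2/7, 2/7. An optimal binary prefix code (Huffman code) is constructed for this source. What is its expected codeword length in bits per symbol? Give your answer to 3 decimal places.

Repeatedly combine the two least-probable nodes; the expected code length is the sum of the merged weights.
merge 4/49 + 6/49 → 10/49
merge 10/49 + 11/49 → 3/7
merge 2/7 + 2/7 → 4/7
merge 3/7 + 4/7 → 1
L = 10/49 + 3/7 + 4/7 + 1 = 108/49 ≈ 2.204 bits/symbol.

2.204 bits/symbol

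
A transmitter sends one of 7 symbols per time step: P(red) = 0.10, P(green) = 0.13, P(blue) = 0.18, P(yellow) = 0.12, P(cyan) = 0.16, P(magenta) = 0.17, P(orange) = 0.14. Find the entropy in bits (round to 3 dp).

2.782 bits

H = −Σ pᵢ log₂ pᵢ.
−0.10·log₂(0.10) = 0.3322
−0.13·log₂(0.13) = 0.3826
−0.18·log₂(0.18) = 0.4453
−0.12·log₂(0.12) = 0.3671
−0.16·log₂(0.16) = 0.4230
−0.17·log₂(0.17) = 0.4346
−0.14·log₂(0.14) = 0.3971
Sum ≈ 2.7819 → 2.782 bits.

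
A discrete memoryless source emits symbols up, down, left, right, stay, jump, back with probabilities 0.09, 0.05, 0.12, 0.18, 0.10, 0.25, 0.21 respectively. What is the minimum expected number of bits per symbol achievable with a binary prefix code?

2.68 bits/symbol

Repeatedly combine the two least-probable nodes; the expected code length is the sum of the merged weights.
merge 1/20 + 9/100 → 7/50
merge 1/10 + 3/25 → 11/50
merge 7/50 + 9/50 → 8/25
merge 21/100 + 11/50 → 43/100
merge 1/4 + 8/25 → 57/100
merge 43/100 + 57/100 → 1
L = 7/50 + 11/50 + 8/25 + 43/100 + 57/100 + 1 = 67/25 = 2.68 bits/symbol.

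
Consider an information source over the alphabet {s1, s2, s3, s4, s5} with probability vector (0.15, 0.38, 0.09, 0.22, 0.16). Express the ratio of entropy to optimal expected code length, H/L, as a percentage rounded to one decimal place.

96.3%

Entropy H = −Σ p log₂ p ≈ 2.1572 bits.
Huffman merges: 9/100+3/20→6/25; 4/25+11/50→19/50; 6/25+19/50→31/50; 19/50+31/50→1. L = 56/25 ≈ 2.2400.
Efficiency = H/L = 2.1572/2.2400 = 96.3%.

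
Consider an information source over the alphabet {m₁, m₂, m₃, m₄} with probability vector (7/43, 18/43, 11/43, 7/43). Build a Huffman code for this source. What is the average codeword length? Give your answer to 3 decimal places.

Repeatedly combine the two least-probable nodes; the expected code length is the sum of the merged weights.
merge 7/43 + 7/43 → 14/43
merge 11/43 + 14/43 → 25/43
merge 18/43 + 25/43 → 1
L = 14/43 + 25/43 + 1 = 82/43 ≈ 1.907 bits/symbol.

1.907 bits/symbol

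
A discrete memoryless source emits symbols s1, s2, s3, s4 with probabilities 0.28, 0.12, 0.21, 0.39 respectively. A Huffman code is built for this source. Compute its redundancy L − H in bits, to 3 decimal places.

Entropy H = −Σ p log₂ p ≈ 1.8839 bits.
Huffman merges: 3/25+21/100→33/100; 7/25+33/100→61/100; 39/100+61/100→1. L = 97/50 ≈ 1.9400.
L − H = 1.9400 − 1.8839 = 0.056 bits.

0.056 bits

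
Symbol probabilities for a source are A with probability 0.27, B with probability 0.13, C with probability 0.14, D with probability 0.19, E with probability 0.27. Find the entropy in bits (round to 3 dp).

2.255 bits

H = −Σ pᵢ log₂ pᵢ.
−0.27·log₂(0.27) = 0.5100
−0.13·log₂(0.13) = 0.3826
−0.14·log₂(0.14) = 0.3971
−0.19·log₂(0.19) = 0.4552
−0.27·log₂(0.27) = 0.5100
Sum ≈ 2.2550 → 2.255 bits.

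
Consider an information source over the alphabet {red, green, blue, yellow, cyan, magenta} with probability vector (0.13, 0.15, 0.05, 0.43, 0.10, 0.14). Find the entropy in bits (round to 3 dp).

H = −Σ pᵢ log₂ pᵢ.
−0.13·log₂(0.13) = 0.3826
−0.15·log₂(0.15) = 0.4105
−0.05·log₂(0.05) = 0.2161
−0.43·log₂(0.43) = 0.5236
−0.10·log₂(0.10) = 0.3322
−0.14·log₂(0.14) = 0.3971
Sum ≈ 2.2622 → 2.262 bits.

2.262 bits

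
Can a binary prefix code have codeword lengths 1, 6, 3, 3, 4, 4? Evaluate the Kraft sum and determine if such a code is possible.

0.890625; yes

With common denominator 2^6 = 64: Σ 2^(−ℓᵢ) = 32/64 + 1/64 + 8/64 + 8/64 + 4/64 + 4/64 = 57/64 = 0.890625.
Kraft's inequality requires Σ ≤ 1; here Σ = 0.890625 ≤ 1, so such a prefix code exists.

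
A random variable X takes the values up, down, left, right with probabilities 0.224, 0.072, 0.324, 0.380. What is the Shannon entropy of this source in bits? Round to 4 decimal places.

1.8140 bits

H = −Σ pᵢ log₂ pᵢ.
−0.224·log₂(0.224) = 0.4835
−0.072·log₂(0.072) = 0.2733
−0.324·log₂(0.324) = 0.5268
−0.380·log₂(0.380) = 0.5305
Sum ≈ 1.8140 → 1.8140 bits.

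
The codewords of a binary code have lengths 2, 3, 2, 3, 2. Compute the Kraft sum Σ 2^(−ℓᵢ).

1

With common denominator 2^3 = 8: Σ 2^(−ℓᵢ) = 2/8 + 1/8 + 2/8 + 1/8 + 2/8 = 8/8 = 1.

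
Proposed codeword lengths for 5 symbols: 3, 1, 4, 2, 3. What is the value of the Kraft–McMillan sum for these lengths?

1.0625

With common denominator 2^4 = 16: Σ 2^(−ℓᵢ) = 2/16 + 8/16 + 1/16 + 4/16 + 2/16 = 17/16 = 1.0625.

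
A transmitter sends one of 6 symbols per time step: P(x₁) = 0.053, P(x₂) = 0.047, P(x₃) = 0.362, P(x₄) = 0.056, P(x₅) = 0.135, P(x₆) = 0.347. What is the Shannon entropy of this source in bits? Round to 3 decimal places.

H = −Σ pᵢ log₂ pᵢ.
−0.053·log₂(0.053) = 0.2246
−0.047·log₂(0.047) = 0.2073
−0.362·log₂(0.362) = 0.5307
−0.056·log₂(0.056) = 0.2329
−0.135·log₂(0.135) = 0.3900
−0.347·log₂(0.347) = 0.5299
Sum ≈ 2.1154 → 2.115 bits.

2.115 bits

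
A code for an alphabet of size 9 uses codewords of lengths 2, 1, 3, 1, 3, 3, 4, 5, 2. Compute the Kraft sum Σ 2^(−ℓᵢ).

With common denominator 2^5 = 32: Σ 2^(−ℓᵢ) = 8/32 + 16/32 + 4/32 + 16/32 + 4/32 + 4/32 + 2/32 + 1/32 + 8/32 = 63/32 = 1.96875.

1.96875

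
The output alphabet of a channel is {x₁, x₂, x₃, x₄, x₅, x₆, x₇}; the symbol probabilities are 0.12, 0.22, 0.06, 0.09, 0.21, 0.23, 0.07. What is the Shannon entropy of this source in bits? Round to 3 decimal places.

2.633 bits

H = −Σ pᵢ log₂ pᵢ.
−0.12·log₂(0.12) = 0.3671
−0.22·log₂(0.22) = 0.4806
−0.06·log₂(0.06) = 0.2435
−0.09·log₂(0.09) = 0.3127
−0.21·log₂(0.21) = 0.4728
−0.23·log₂(0.23) = 0.4877
−0.07·log₂(0.07) = 0.2686
Sum ≈ 2.6329 → 2.633 bits.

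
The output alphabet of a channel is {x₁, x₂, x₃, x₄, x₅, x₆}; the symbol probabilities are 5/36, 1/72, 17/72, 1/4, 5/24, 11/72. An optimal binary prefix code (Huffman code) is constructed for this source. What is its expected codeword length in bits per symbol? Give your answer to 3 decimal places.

Repeatedly combine the two least-probable nodes; the expected code length is the sum of the merged weights.
merge 1/72 + 5/36 → 11/72
merge 11/72 + 11/72 → 11/36
merge 5/24 + 17/72 → 4/9
merge 1/4 + 11/36 → 5/9
merge 4/9 + 5/9 → 1
L = 11/72 + 11/36 + 4/9 + 5/9 + 1 = 59/24 ≈ 2.458 bits/symbol.

2.458 bits/symbol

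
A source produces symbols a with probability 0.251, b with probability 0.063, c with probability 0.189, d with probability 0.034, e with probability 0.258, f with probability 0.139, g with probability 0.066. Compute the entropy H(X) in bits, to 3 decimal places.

2.531 bits

H = −Σ pᵢ log₂ pᵢ.
−0.251·log₂(0.251) = 0.5006
−0.063·log₂(0.063) = 0.2513
−0.189·log₂(0.189) = 0.4543
−0.034·log₂(0.034) = 0.1659
−0.258·log₂(0.258) = 0.5043
−0.139·log₂(0.139) = 0.3957
−0.066·log₂(0.066) = 0.2588
Sum ≈ 2.5308 → 2.531 bits.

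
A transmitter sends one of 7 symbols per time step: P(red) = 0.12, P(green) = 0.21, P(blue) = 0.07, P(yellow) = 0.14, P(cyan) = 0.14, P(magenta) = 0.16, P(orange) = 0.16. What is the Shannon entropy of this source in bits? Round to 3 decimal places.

2.749 bits

H = −Σ pᵢ log₂ pᵢ.
−0.12·log₂(0.12) = 0.3671
−0.21·log₂(0.21) = 0.4728
−0.07·log₂(0.07) = 0.2686
−0.14·log₂(0.14) = 0.3971
−0.14·log₂(0.14) = 0.3971
−0.16·log₂(0.16) = 0.4230
−0.16·log₂(0.16) = 0.4230
Sum ≈ 2.7487 → 2.749 bits.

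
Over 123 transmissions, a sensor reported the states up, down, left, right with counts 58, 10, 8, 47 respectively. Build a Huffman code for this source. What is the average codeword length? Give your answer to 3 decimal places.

Probabilities are the counts divided by 123.
Repeatedly combine the two least-probable nodes; the expected code length is the sum of the merged weights.
merge 8/123 + 10/123 → 6/41
merge 6/41 + 47/123 → 65/123
merge 58/123 + 65/123 → 1
L = 6/41 + 65/123 + 1 = 206/123 ≈ 1.675 bits/symbol.

1.675 bits/symbol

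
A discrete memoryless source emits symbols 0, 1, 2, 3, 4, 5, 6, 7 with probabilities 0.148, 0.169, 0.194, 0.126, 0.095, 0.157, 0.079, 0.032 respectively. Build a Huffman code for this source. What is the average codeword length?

Repeatedly combine the two least-probable nodes; the expected code length is the sum of the merged weights.
merge 4/125 + 79/1000 → 111/1000
merge 19/200 + 111/1000 → 103/500
merge 63/500 + 37/250 → 137/500
merge 157/1000 + 169/1000 → 163/500
merge 97/500 + 103/500 → 2/5
merge 137/500 + 163/500 → 3/5
merge 2/5 + 3/5 → 1
L = 111/1000 + 103/500 + 137/500 + 163/500 + 2/5 + 3/5 + 1 = 2917/1000 = 2.917 bits/symbol.

2.917 bits/symbol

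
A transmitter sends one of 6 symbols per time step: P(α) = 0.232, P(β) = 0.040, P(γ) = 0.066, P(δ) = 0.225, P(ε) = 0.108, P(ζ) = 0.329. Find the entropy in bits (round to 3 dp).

H = −Σ pᵢ log₂ pᵢ.
−0.232·log₂(0.232) = 0.4890
−0.040·log₂(0.040) = 0.1858
−0.066·log₂(0.066) = 0.2588
−0.225·log₂(0.225) = 0.4842
−0.108·log₂(0.108) = 0.3468
−0.329·log₂(0.329) = 0.5277
Sum ≈ 2.2922 → 2.292 bits.

2.292 bits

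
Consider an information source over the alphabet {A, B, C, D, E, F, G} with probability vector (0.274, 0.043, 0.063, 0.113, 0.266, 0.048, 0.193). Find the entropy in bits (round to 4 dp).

2.4902 bits

H = −Σ pᵢ log₂ pᵢ.
−0.274·log₂(0.274) = 0.5118
−0.043·log₂(0.043) = 0.1952
−0.063·log₂(0.063) = 0.2513
−0.113·log₂(0.113) = 0.3555
−0.266·log₂(0.266) = 0.5082
−0.048·log₂(0.048) = 0.2103
−0.193·log₂(0.193) = 0.4581
Sum ≈ 2.4902 → 2.4902 bits.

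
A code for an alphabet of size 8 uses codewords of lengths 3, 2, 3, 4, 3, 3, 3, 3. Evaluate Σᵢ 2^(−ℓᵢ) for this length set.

1.0625

With common denominator 2^4 = 16: Σ 2^(−ℓᵢ) = 2/16 + 4/16 + 2/16 + 1/16 + 2/16 + 2/16 + 2/16 + 2/16 = 17/16 = 1.0625.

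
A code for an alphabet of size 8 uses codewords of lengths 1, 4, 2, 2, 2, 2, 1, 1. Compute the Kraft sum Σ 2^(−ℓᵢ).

With common denominator 2^4 = 16: Σ 2^(−ℓᵢ) = 8/16 + 1/16 + 4/16 + 4/16 + 4/16 + 4/16 + 8/16 + 8/16 = 41/16 = 2.5625.

2.5625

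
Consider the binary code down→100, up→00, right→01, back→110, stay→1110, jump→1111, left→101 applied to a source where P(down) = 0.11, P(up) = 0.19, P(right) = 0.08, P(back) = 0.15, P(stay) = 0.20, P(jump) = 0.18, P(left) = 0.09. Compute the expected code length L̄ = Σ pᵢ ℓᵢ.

L̄ = Σ pᵢ·ℓᵢ = 0.11·3 + 0.19·2 + 0.08·2 + 0.15·3 + 0.20·4 + 0.18·4 + 0.09·3 = 3.11 bits/symbol.

3.11 bits/symbol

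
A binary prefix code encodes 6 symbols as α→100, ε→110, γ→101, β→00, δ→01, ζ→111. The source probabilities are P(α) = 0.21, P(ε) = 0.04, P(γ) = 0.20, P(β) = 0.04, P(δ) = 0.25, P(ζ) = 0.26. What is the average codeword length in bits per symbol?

L̄ = Σ pᵢ·ℓᵢ = 0.21·3 + 0.04·3 + 0.20·3 + 0.04·2 + 0.25·2 + 0.26·3 = 2.71 bits/symbol.

2.71 bits/symbol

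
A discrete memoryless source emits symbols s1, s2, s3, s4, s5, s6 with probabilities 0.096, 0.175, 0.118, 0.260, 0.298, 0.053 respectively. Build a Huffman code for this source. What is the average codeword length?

Repeatedly combine the two least-probable nodes; the expected code length is the sum of the merged weights.
merge 53/1000 + 12/125 → 149/1000
merge 59/500 + 149/1000 → 267/1000
merge 7/40 + 13/50 → 87/200
merge 267/1000 + 149/500 → 113/200
merge 87/200 + 113/200 → 1
L = 149/1000 + 267/1000 + 87/200 + 113/200 + 1 = 302/125 = 2.416 bits/symbol.

2.416 bits/symbol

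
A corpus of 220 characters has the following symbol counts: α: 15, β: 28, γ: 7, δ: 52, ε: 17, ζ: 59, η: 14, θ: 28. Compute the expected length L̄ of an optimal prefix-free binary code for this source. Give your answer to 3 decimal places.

Probabilities are the counts divided by 220.
Repeatedly combine the two least-probable nodes; the expected code length is the sum of the merged weights.
merge 7/220 + 7/110 → 21/220
merge 3/44 + 17/220 → 8/55
merge 21/220 + 7/55 → 49/220
merge 7/55 + 8/55 → 3/11
merge 49/220 + 13/55 → 101/220
merge 59/220 + 3/11 → 119/220
merge 101/220 + 119/220 → 1
L = 21/220 + 8/55 + 49/220 + 3/11 + 101/220 + 119/220 + 1 = 301/110 ≈ 2.736 bits/symbol.

2.736 bits/symbol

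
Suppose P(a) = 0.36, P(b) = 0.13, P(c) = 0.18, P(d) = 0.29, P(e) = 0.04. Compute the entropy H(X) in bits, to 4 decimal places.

H = −Σ pᵢ log₂ pᵢ.
−0.36·log₂(0.36) = 0.5306
−0.13·log₂(0.13) = 0.3826
−0.18·log₂(0.18) = 0.4453
−0.29·log₂(0.29) = 0.5179
−0.04·log₂(0.04) = 0.1858
Sum ≈ 2.0622 → 2.0622 bits.

2.0622 bits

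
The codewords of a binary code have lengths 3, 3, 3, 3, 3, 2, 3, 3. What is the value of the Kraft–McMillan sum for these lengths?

1.125

With common denominator 2^3 = 8: Σ 2^(−ℓᵢ) = 1/8 + 1/8 + 1/8 + 1/8 + 1/8 + 2/8 + 1/8 + 1/8 = 9/8 = 1.125.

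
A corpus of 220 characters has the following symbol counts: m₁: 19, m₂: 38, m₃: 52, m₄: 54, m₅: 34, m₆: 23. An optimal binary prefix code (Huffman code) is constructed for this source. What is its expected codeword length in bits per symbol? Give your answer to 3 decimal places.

2.518 bits/symbol

Probabilities are the counts divided by 220.
Repeatedly combine the two least-probable nodes; the expected code length is the sum of the merged weights.
merge 19/220 + 23/220 → 21/110
merge 17/110 + 19/110 → 18/55
merge 21/110 + 13/55 → 47/110
merge 27/110 + 18/55 → 63/110
merge 47/110 + 63/110 → 1
L = 21/110 + 18/55 + 47/110 + 63/110 + 1 = 277/110 ≈ 2.518 bits/symbol.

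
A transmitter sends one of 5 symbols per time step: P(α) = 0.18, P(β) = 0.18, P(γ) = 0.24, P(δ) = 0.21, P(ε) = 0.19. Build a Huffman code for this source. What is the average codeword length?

2.36 bits/symbol

Repeatedly combine the two least-probable nodes; the expected code length is the sum of the merged weights.
merge 9/50 + 9/50 → 9/25
merge 19/100 + 21/100 → 2/5
merge 6/25 + 9/25 → 3/5
merge 2/5 + 3/5 → 1
L = 9/25 + 2/5 + 3/5 + 1 = 59/25 = 2.36 bits/symbol.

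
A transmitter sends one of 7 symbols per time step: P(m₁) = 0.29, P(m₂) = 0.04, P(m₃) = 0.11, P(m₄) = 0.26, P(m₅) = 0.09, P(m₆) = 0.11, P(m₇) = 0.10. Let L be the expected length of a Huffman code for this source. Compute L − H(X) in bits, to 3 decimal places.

Entropy H = −Σ p log₂ p ≈ 2.5544 bits.
Huffman merges: 1/25+9/100→13/100; 1/10+11/100→21/100; 11/100+13/100→6/25; 21/100+6/25→9/20; 13/50+29/100→11/20; 9/20+11/20→1. L = 129/50 ≈ 2.5800.
L − H = 2.5800 − 2.5544 = 0.026 bits.

0.026 bits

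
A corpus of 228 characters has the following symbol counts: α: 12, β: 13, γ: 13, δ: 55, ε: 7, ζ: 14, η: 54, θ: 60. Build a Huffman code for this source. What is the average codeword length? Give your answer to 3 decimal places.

2.601 bits/symbol

Probabilities are the counts divided by 228.
Repeatedly combine the two least-probable nodes; the expected code length is the sum of the merged weights.
merge 7/228 + 1/19 → 1/12
merge 13/228 + 13/228 → 13/114
merge 7/114 + 1/12 → 11/76
merge 13/114 + 11/76 → 59/228
merge 9/38 + 55/228 → 109/228
merge 59/228 + 5/19 → 119/228
merge 109/228 + 119/228 → 1
L = 1/12 + 13/114 + 11/76 + 59/228 + 109/228 + 119/228 + 1 = 593/228 ≈ 2.601 bits/symbol.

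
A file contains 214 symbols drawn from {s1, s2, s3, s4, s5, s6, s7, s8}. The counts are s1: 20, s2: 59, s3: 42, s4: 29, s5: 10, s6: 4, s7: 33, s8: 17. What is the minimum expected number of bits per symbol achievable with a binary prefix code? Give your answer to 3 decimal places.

2.738 bits/symbol

Probabilities are the counts divided by 214.
Repeatedly combine the two least-probable nodes; the expected code length is the sum of the merged weights.
merge 2/107 + 5/107 → 7/107
merge 7/107 + 17/214 → 31/214
merge 10/107 + 29/214 → 49/214
merge 31/214 + 33/214 → 32/107
merge 21/107 + 49/214 → 91/214
merge 59/214 + 32/107 → 123/214
merge 91/214 + 123/214 → 1
L = 7/107 + 31/214 + 49/214 + 32/107 + 91/214 + 123/214 + 1 = 293/107 ≈ 2.738 bits/symbol.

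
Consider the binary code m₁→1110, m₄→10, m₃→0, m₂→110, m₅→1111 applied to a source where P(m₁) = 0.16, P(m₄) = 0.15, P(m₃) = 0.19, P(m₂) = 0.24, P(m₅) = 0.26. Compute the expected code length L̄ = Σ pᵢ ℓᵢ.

L̄ = Σ pᵢ·ℓᵢ = 0.16·4 + 0.15·2 + 0.19·1 + 0.24·3 + 0.26·4 = 2.89 bits/symbol.

2.89 bits/symbol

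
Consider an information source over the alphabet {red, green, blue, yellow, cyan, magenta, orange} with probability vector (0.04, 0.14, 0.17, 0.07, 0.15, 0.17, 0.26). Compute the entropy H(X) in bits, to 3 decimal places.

2.636 bits

H = −Σ pᵢ log₂ pᵢ.
−0.04·log₂(0.04) = 0.1858
−0.14·log₂(0.14) = 0.3971
−0.17·log₂(0.17) = 0.4346
−0.07·log₂(0.07) = 0.2686
−0.15·log₂(0.15) = 0.4105
−0.17·log₂(0.17) = 0.4346
−0.26·log₂(0.26) = 0.5053
Sum ≈ 2.6364 → 2.636 bits.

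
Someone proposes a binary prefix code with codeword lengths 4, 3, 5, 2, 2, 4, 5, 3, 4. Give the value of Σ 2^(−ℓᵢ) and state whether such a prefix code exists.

With common denominator 2^5 = 32: Σ 2^(−ℓᵢ) = 2/32 + 4/32 + 1/32 + 8/32 + 8/32 + 2/32 + 1/32 + 4/32 + 2/32 = 32/32 = 1.
Kraft's inequality requires Σ ≤ 1; here Σ = 1 ≤ 1, so such a prefix code exists.

1; yes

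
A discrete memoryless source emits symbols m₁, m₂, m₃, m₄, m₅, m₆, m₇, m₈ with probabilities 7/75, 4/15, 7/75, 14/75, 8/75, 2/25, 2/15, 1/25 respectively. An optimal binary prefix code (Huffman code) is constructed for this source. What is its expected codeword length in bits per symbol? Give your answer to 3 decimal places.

Repeatedly combine the two least-probable nodes; the expected code length is the sum of the merged weights.
merge 1/25 + 2/25 → 3/25
merge 7/75 + 7/75 → 14/75
merge 8/75 + 3/25 → 17/75
merge 2/15 + 14/75 → 8/25
merge 14/75 + 17/75 → 31/75
merge 4/15 + 8/25 → 44/75
merge 31/75 + 44/75 → 1
L = 3/25 + 14/75 + 17/75 + 8/25 + 31/75 + 44/75 + 1 = 214/75 ≈ 2.853 bits/symbol.

2.853 bits/symbol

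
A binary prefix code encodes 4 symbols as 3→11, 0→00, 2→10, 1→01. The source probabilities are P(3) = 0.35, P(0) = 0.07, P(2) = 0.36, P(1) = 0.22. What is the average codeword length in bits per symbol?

2 bits/symbol

L̄ = Σ pᵢ·ℓᵢ = 0.35·2 + 0.07·2 + 0.36·2 + 0.22·2 = 2 bits/symbol.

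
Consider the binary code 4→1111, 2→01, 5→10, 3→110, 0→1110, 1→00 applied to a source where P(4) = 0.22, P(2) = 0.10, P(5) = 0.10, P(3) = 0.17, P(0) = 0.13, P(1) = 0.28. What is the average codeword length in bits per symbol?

L̄ = Σ pᵢ·ℓᵢ = 0.22·4 + 0.10·2 + 0.10·2 + 0.17·3 + 0.13·4 + 0.28·2 = 2.87 bits/symbol.

2.87 bits/symbol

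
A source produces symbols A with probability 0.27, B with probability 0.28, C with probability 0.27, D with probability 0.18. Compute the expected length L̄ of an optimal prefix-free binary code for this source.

Repeatedly combine the two least-probable nodes; the expected code length is the sum of the merged weights.
merge 9/50 + 27/100 → 9/20
merge 27/100 + 7/25 → 11/20
merge 9/20 + 11/20 → 1
L = 9/20 + 11/20 + 1 = 2 bits/symbol.

2 bits/symbol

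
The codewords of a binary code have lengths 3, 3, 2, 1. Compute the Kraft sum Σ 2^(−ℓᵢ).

1

With common denominator 2^3 = 8: Σ 2^(−ℓᵢ) = 1/8 + 1/8 + 2/8 + 4/8 = 8/8 = 1.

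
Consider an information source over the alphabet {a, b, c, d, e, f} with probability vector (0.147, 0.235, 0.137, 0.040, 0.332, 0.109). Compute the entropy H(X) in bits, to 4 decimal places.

2.3529 bits

H = −Σ pᵢ log₂ pᵢ.
−0.147·log₂(0.147) = 0.4066
−0.235·log₂(0.235) = 0.4910
−0.137·log₂(0.137) = 0.3929
−0.040·log₂(0.040) = 0.1858
−0.332·log₂(0.332) = 0.5281
−0.109·log₂(0.109) = 0.3485
Sum ≈ 2.3529 → 2.3529 bits.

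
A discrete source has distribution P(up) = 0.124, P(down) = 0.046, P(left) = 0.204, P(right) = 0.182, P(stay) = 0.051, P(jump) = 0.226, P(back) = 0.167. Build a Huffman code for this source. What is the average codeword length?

Repeatedly combine the two least-probable nodes; the expected code length is the sum of the merged weights.
merge 23/500 + 51/1000 → 97/1000
merge 97/1000 + 31/250 → 221/1000
merge 167/1000 + 91/500 → 349/1000
merge 51/250 + 221/1000 → 17/40
merge 113/500 + 349/1000 → 23/40
merge 17/40 + 23/40 → 1
L = 97/1000 + 221/1000 + 349/1000 + 17/40 + 23/40 + 1 = 2667/1000 = 2.667 bits/symbol.

2.667 bits/symbol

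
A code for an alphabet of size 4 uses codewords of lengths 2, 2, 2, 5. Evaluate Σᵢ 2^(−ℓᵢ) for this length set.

With common denominator 2^5 = 32: Σ 2^(−ℓᵢ) = 8/32 + 8/32 + 8/32 + 1/32 = 25/32 = 0.78125.

0.78125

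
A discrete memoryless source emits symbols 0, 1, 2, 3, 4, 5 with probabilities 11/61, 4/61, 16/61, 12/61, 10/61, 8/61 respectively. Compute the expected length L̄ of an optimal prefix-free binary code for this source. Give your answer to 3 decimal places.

2.541 bits/symbol

Repeatedly combine the two least-probable nodes; the expected code length is the sum of the merged weights.
merge 4/61 + 8/61 → 12/61
merge 10/61 + 11/61 → 21/61
merge 12/61 + 12/61 → 24/61
merge 16/61 + 21/61 → 37/61
merge 24/61 + 37/61 → 1
L = 12/61 + 21/61 + 24/61 + 37/61 + 1 = 155/61 ≈ 2.541 bits/symbol.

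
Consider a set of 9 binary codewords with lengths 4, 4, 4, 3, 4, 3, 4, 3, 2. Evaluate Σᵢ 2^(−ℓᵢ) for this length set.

0.9375

With common denominator 2^4 = 16: Σ 2^(−ℓᵢ) = 1/16 + 1/16 + 1/16 + 2/16 + 1/16 + 2/16 + 1/16 + 2/16 + 4/16 = 15/16 = 0.9375.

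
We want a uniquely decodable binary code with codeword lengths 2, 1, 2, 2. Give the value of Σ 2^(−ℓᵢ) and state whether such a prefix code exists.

1.25; no

With common denominator 2^2 = 4: Σ 2^(−ℓᵢ) = 1/4 + 2/4 + 1/4 + 1/4 = 5/4 = 1.25.
Kraft's inequality requires Σ ≤ 1; here Σ = 1.25 > 1, so no such prefix code exists.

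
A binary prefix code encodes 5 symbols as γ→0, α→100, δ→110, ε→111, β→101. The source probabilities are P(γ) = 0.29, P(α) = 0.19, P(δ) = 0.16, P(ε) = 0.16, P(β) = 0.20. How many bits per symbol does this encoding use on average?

L̄ = Σ pᵢ·ℓᵢ = 0.29·1 + 0.19·3 + 0.16·3 + 0.16·3 + 0.20·3 = 2.42 bits/symbol.

2.42 bits/symbol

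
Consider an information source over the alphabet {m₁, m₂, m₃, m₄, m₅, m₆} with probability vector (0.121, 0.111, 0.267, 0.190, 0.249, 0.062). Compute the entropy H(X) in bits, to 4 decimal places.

H = −Σ pᵢ log₂ pᵢ.
−0.121·log₂(0.121) = 0.3687
−0.111·log₂(0.111) = 0.3520
−0.267·log₂(0.267) = 0.5087
−0.190·log₂(0.190) = 0.4552
−0.249·log₂(0.249) = 0.4994
−0.062·log₂(0.062) = 0.2487
Sum ≈ 2.4327 → 2.4327 bits.

2.4327 bits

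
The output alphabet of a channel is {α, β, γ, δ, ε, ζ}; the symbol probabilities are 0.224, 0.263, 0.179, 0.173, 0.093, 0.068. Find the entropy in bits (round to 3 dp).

2.455 bits

H = −Σ pᵢ log₂ pᵢ.
−0.224·log₂(0.224) = 0.4835
−0.263·log₂(0.263) = 0.5068
−0.179·log₂(0.179) = 0.4443
−0.173·log₂(0.173) = 0.4379
−0.093·log₂(0.093) = 0.3187
−0.068·log₂(0.068) = 0.2637
Sum ≈ 2.4548 → 2.455 bits.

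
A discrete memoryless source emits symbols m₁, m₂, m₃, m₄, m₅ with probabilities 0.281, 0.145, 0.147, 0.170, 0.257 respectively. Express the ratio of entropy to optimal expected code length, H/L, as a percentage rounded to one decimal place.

Entropy H = −Σ p log₂ p ≈ 2.2635 bits.
Huffman merges: 29/200+147/1000→73/250; 17/100+257/1000→427/1000; 281/1000+73/250→573/1000; 427/1000+573/1000→1. L = 573/250 ≈ 2.2920.
Efficiency = H/L = 2.2635/2.2920 = 98.8%.

98.8%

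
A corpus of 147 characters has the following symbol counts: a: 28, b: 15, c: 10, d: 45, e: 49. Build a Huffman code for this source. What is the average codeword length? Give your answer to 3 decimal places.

2.170 bits/symbol

Probabilities are the counts divided by 147.
Repeatedly combine the two least-probable nodes; the expected code length is the sum of the merged weights.
merge 10/147 + 5/49 → 25/147
merge 25/147 + 4/21 → 53/147
merge 15/49 + 1/3 → 94/147
merge 53/147 + 94/147 → 1
L = 25/147 + 53/147 + 94/147 + 1 = 319/147 ≈ 2.170 bits/symbol.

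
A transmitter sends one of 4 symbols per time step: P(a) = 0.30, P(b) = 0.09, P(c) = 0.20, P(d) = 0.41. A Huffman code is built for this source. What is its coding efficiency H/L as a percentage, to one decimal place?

97.1%

Entropy H = −Σ p log₂ p ≈ 1.8255 bits.
Huffman merges: 9/100+1/5→29/100; 29/100+3/10→59/100; 41/100+59/100→1. L = 47/25 ≈ 1.8800.
Efficiency = H/L = 1.8255/1.8800 = 97.1%.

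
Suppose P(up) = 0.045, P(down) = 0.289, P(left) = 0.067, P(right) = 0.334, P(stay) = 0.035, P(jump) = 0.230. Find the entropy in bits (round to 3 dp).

2.166 bits

H = −Σ pᵢ log₂ pᵢ.
−0.045·log₂(0.045) = 0.2013
−0.289·log₂(0.289) = 0.5176
−0.067·log₂(0.067) = 0.2613
−0.334·log₂(0.334) = 0.5284
−0.035·log₂(0.035) = 0.1693
−0.230·log₂(0.230) = 0.4877
Sum ≈ 2.1655 → 2.166 bits.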